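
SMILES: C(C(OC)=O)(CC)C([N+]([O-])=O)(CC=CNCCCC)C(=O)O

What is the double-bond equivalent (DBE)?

4

Molecular formula from the SMILES: C14H24N2O6.
DoU = (2C + 2 + N − H − X)/2 = (2·14 + 2 + 2 − 24 − 0)/2 = 8/2 = 4.
(Structurally: 0 ring(s) + 4 π bond(s) = 4.)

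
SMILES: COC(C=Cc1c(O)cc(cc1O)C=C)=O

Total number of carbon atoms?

12

The symbol for carbon appears 12 times in the SMILES. Lowercase c denotes aromatic carbon and counts toward C.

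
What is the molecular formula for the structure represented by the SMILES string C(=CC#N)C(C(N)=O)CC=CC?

C9H12N2O

Heavy atoms from the SMILES: 9 C, 2 N, 1 O.
Implicit hydrogens by atom environment:
  5 × C: 1 H each → 5
  2 × C: no H
  1 × C: 3 H
  1 × C: 2 H
  1 × N: 2 H
  1 × N: no H
  1 × O: no H
  Total hydrogens = 12.
Molecular formula: C9H12N2O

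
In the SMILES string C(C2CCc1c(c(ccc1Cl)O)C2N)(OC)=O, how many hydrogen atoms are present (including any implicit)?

Hydrogens are implicit in SMILES; fill each atom to its normal valence:
  4 × C (aromatic): no H
  2 × C: 2 H each → 4
  2 × C (aromatic): 1 H each → 2
  2 × C: 1 H each → 2
  2 × O: no H
  1 × C: 3 H
  1 × C: no H
  1 × Cl: no H
  1 × N: 2 H
  1 × O: 1 H
  Total hydrogens = 14.

14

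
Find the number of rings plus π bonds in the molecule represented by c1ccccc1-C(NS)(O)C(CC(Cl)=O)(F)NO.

5

Molecular formula from the SMILES: C10H12ClFN2O3S.
DoU = (2C + 2 + N − H − X)/2 = (2·10 + 2 + 2 − 12 − 2)/2 = 10/2 = 5.
(Structurally: 1 ring(s) + 4 π bond(s) = 5.)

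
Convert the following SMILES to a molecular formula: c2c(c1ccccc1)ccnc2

C11H9N

Heavy atoms from the SMILES: 11 C, 1 N.
Implicit hydrogens by atom environment:
  9 × C (aromatic): 1 H each → 9
  2 × C (aromatic): no H
  1 × N (aromatic): no H
  Total hydrogens = 9.
Molecular formula: C11H9N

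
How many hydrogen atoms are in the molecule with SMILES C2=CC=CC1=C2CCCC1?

Hydrogens are implicit in SMILES; fill each atom to its normal valence:
  4 × C: 2 H each → 8
  4 × C (aromatic): 1 H each → 4
  2 × C (aromatic): no H
  Total hydrogens = 12.

12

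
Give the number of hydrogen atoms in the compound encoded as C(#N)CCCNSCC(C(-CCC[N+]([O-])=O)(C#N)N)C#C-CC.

Hydrogens are implicit in SMILES; fill each atom to its normal valence:
  8 × C: 2 H each → 16
  5 × C: no H
  2 × N: no H
  1 × C: 3 H
  1 × C: 1 H
  1 × N: 2 H
  1 × N: 1 H
  1 × N (charge +1): no H
  1 × O: no H
  1 × O (charge -1): no H
  1 × S: no H
  Total hydrogens = 23.

23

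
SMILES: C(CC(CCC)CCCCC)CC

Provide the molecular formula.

C13H28

Heavy atoms from the SMILES: 13 C.
Implicit hydrogens by atom environment:
  9 × C: 2 H each → 18
  3 × C: 3 H each → 9
  1 × C: 1 H
  Total hydrogens = 28.
Molecular formula: C13H28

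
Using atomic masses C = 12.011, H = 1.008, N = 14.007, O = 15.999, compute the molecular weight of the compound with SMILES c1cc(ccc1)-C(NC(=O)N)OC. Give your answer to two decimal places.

Molecular formula: C9H12N2O2.
M = 9×12.011 + 12×1.008 + 2×14.007 + 2×15.999 = 180.21 g/mol.

180.21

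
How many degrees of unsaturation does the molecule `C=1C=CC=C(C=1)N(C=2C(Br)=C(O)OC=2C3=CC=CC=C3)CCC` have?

11

Molecular formula from the SMILES: C19H18BrNO2.
DoU = (2C + 2 + N − H − X)/2 = (2·19 + 2 + 1 − 18 − 1)/2 = 22/2 = 11.
(Structurally: 3 ring(s) + 8 π bond(s) = 11.)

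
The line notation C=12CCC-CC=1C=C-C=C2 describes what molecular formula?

Heavy atoms from the SMILES: 10 C.
Implicit hydrogens by atom environment:
  4 × C: 2 H each → 8
  4 × C (aromatic): 1 H each → 4
  2 × C (aromatic): no H
  Total hydrogens = 12.
Molecular formula: C10H12

C10H12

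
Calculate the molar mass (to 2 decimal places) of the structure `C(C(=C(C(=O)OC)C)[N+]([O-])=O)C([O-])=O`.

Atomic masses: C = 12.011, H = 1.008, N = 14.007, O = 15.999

Molecular formula: C7H8NO6-.
M = 7×12.011 + 8×1.008 + 1×14.007 + 6×15.999 = 202.14 g/mol.

202.14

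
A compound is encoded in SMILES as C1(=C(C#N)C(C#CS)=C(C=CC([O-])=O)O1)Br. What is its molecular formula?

C10H3BrNO3S-

Heavy atoms from the SMILES: 1 Br, 10 C, 1 N, 3 O, 1 S.
Implicit hydrogens by atom environment:
  4 × C (aromatic): no H
  4 × C: no H
  2 × C: 1 H each → 2
  1 × Br: no H
  1 × N: no H
  1 × O (aromatic): no H
  1 × O: no H
  1 × O (charge -1): no H
  1 × S: 1 H
  Total hydrogens = 3.
Net charge -1.
Molecular formula: C10H3BrNO3S-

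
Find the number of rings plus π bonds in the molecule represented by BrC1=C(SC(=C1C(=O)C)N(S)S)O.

Molecular formula from the SMILES: C6H6BrNO2S3.
DoU = (2C + 2 + N − H − X)/2 = (2·6 + 2 + 1 − 6 − 1)/2 = 8/2 = 4.
(Structurally: 1 ring(s) + 3 π bond(s) = 4.)

4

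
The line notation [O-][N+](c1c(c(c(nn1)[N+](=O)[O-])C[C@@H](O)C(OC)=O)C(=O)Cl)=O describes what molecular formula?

Heavy atoms from the SMILES: 9 C, 1 Cl, 4 N, 8 O.
Implicit hydrogens by atom environment:
  5 × O: no H
  4 × C (aromatic): no H
  2 × C: no H
  2 × N (aromatic): no H
  2 × N (charge +1): no H
  2 × O (charge -1): no H
  1 × C: 3 H
  1 × C: 2 H
  1 × C: 1 H
  1 × Cl: no H
  1 × O: 1 H
  Total hydrogens = 7.
Molecular formula: C9H7ClN4O8

C9H7ClN4O8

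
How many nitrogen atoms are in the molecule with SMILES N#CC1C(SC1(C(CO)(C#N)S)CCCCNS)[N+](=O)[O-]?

The symbol for nitrogen appears 4 times in the SMILES.

4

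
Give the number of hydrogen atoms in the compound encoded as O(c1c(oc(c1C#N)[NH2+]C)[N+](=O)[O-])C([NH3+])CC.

Hydrogens are implicit in SMILES; fill each atom to its normal valence:
  4 × C (aromatic): no H
  2 × C: 3 H each → 6
  2 × O: no H
  1 × C: 2 H
  1 × C: 1 H
  1 × C: no H
  1 × N (charge +1): 3 H
  1 × N (charge +1): 2 H
  1 × N (charge +1): no H
  1 × N: no H
  1 × O (aromatic): no H
  1 × O (charge -1): no H
  Total hydrogens = 14.

14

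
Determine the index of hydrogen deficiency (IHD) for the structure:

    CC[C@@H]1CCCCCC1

Molecular formula from the SMILES: C9H18.
DoU = (2C + 2 + N − H − X)/2 = (2·9 + 2 + 0 − 18 − 0)/2 = 2/2 = 1.
(Structurally: 1 ring(s) + 0 π bond(s) = 1.)

1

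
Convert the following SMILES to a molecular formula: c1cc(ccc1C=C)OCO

C9H10O2

Heavy atoms from the SMILES: 9 C, 2 O.
Implicit hydrogens by atom environment:
  4 × C (aromatic): 1 H each → 4
  2 × C: 2 H each → 4
  2 × C (aromatic): no H
  1 × C: 1 H
  1 × O: 1 H
  1 × O: no H
  Total hydrogens = 10.
Molecular formula: C9H10O2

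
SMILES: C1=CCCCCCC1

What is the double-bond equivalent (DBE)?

Molecular formula from the SMILES: C8H14.
DoU = (2C + 2 + N − H − X)/2 = (2·8 + 2 + 0 − 14 − 0)/2 = 4/2 = 2.
(Structurally: 1 ring(s) + 1 π bond(s) = 2.)

2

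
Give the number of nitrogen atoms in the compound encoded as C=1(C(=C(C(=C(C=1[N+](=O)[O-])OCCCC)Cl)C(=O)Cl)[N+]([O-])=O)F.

2

The symbol for nitrogen appears 2 times in the SMILES.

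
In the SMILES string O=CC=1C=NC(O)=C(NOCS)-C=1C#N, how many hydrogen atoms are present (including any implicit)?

7

Hydrogens are implicit in SMILES; fill each atom to its normal valence:
  4 × C (aromatic): no H
  2 × O: no H
  1 × C: 2 H
  1 × C (aromatic): 1 H
  1 × C: 1 H
  1 × C: no H
  1 × N: 1 H
  1 × N (aromatic): no H
  1 × N: no H
  1 × O: 1 H
  1 × S: 1 H
  Total hydrogens = 7.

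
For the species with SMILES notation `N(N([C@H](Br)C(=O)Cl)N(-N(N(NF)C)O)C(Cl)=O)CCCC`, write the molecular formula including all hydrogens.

Heavy atoms from the SMILES: 1 Br, 8 C, 2 Cl, 1 F, 6 N, 3 O.
Implicit hydrogens by atom environment:
  4 × N: no H
  3 × C: 2 H each → 6
  2 × C: 3 H each → 6
  2 × C: no H
  2 × Cl: no H
  2 × N: 1 H each → 2
  2 × O: no H
  1 × Br: no H
  1 × C: 1 H
  1 × F: no H
  1 × O: 1 H
  Total hydrogens = 16.
Molecular formula: C8H16BrCl2FN6O3

C8H16BrCl2FN6O3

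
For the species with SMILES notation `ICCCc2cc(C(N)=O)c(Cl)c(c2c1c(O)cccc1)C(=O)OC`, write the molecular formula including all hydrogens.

Heavy atoms from the SMILES: 18 C, 1 Cl, 1 I, 1 N, 4 O.
Implicit hydrogens by atom environment:
  7 × C (aromatic): no H
  5 × C (aromatic): 1 H each → 5
  3 × C: 2 H each → 6
  3 × O: no H
  2 × C: no H
  1 × C: 3 H
  1 × Cl: no H
  1 × I: no H
  1 × N: 2 H
  1 × O: 1 H
  Total hydrogens = 17.
Molecular formula: C18H17ClINO4

C18H17ClINO4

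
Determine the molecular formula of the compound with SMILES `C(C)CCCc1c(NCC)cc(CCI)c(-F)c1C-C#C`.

C18H25FIN

Heavy atoms from the SMILES: 18 C, 1 F, 1 I, 1 N.
Implicit hydrogens by atom environment:
  8 × C: 2 H each → 16
  5 × C (aromatic): no H
  2 × C: 3 H each → 6
  1 × C (aromatic): 1 H
  1 × C: 1 H
  1 × C: no H
  1 × F: no H
  1 × I: no H
  1 × N: 1 H
  Total hydrogens = 25.
Molecular formula: C18H25FIN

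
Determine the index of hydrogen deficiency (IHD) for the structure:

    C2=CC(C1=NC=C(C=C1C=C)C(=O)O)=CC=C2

10

Molecular formula from the SMILES: C14H11NO2.
DoU = (2C + 2 + N − H − X)/2 = (2·14 + 2 + 1 − 11 − 0)/2 = 20/2 = 10.
(Structurally: 2 ring(s) + 8 π bond(s) = 10.)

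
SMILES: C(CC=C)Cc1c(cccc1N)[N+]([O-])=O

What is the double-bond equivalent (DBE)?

Molecular formula from the SMILES: C11H14N2O2.
DoU = (2C + 2 + N − H − X)/2 = (2·11 + 2 + 2 − 14 − 0)/2 = 12/2 = 6.
(Structurally: 1 ring(s) + 5 π bond(s) = 6.)

6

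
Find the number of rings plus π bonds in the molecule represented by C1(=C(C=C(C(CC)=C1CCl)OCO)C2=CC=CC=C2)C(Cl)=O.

9

Molecular formula from the SMILES: C17H16Cl2O3.
DoU = (2C + 2 + N − H − X)/2 = (2·17 + 2 + 0 − 16 − 2)/2 = 18/2 = 9.
(Structurally: 2 ring(s) + 7 π bond(s) = 9.)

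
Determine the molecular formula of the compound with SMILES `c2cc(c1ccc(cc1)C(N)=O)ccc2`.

Heavy atoms from the SMILES: 13 C, 1 N, 1 O.
Implicit hydrogens by atom environment:
  9 × C (aromatic): 1 H each → 9
  3 × C (aromatic): no H
  1 × C: no H
  1 × N: 2 H
  1 × O: no H
  Total hydrogens = 11.
Molecular formula: C13H11NO

C13H11NO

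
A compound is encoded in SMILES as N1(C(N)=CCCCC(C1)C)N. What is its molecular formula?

C8H17N3

Heavy atoms from the SMILES: 8 C, 3 N.
Implicit hydrogens by atom environment:
  4 × C: 2 H each → 8
  2 × C: 1 H each → 2
  2 × N: 2 H each → 4
  1 × C: 3 H
  1 × C: no H
  1 × N: no H
  Total hydrogens = 17.
Molecular formula: C8H17N3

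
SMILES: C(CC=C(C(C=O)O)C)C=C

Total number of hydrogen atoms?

14

Hydrogens are implicit in SMILES; fill each atom to its normal valence:
  4 × C: 1 H each → 4
  3 × C: 2 H each → 6
  1 × C: 3 H
  1 × C: no H
  1 × O: 1 H
  1 × O: no H
  Total hydrogens = 14.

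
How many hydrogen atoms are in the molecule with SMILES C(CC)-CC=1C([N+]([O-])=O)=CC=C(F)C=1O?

Hydrogens are implicit in SMILES; fill each atom to its normal valence:
  4 × C (aromatic): no H
  3 × C: 2 H each → 6
  2 × C (aromatic): 1 H each → 2
  1 × C: 3 H
  1 × F: no H
  1 × N (charge +1): no H
  1 × O: 1 H
  1 × O: no H
  1 × O (charge -1): no H
  Total hydrogens = 12.

12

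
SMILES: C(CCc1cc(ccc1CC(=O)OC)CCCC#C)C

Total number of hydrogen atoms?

Hydrogens are implicit in SMILES; fill each atom to its normal valence:
  7 × C: 2 H each → 14
  3 × C (aromatic): 1 H each → 3
  3 × C (aromatic): no H
  2 × C: 3 H each → 6
  2 × C: no H
  2 × O: no H
  1 × C: 1 H
  Total hydrogens = 24.

24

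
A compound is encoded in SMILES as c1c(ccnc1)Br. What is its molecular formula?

Heavy atoms from the SMILES: 1 Br, 5 C, 1 N.
Implicit hydrogens by atom environment:
  4 × C (aromatic): 1 H each → 4
  1 × Br: no H
  1 × C (aromatic): no H
  1 × N (aromatic): no H
  Total hydrogens = 4.
Molecular formula: C5H4BrN

C5H4BrN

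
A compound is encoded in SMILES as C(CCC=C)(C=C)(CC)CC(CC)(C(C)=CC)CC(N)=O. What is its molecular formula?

C19H33NO

Heavy atoms from the SMILES: 19 C, 1 N, 1 O.
Implicit hydrogens by atom environment:
  8 × C: 2 H each → 16
  4 × C: 3 H each → 12
  4 × C: no H
  3 × C: 1 H each → 3
  1 × N: 2 H
  1 × O: no H
  Total hydrogens = 33.
Molecular formula: C19H33NO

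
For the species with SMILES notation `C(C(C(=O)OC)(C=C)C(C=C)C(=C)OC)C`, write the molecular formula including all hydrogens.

C13H20O3

Heavy atoms from the SMILES: 13 C, 3 O.
Implicit hydrogens by atom environment:
  4 × C: 2 H each → 8
  3 × C: 3 H each → 9
  3 × C: 1 H each → 3
  3 × C: no H
  3 × O: no H
  Total hydrogens = 20.
Molecular formula: C13H20O3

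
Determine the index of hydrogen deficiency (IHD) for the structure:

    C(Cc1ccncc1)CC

4

Molecular formula from the SMILES: C9H13N.
DoU = (2C + 2 + N − H − X)/2 = (2·9 + 2 + 1 − 13 − 0)/2 = 8/2 = 4.
(Structurally: 1 ring(s) + 3 π bond(s) = 4.)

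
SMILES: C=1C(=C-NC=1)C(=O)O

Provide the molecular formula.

Heavy atoms from the SMILES: 5 C, 1 N, 2 O.
Implicit hydrogens by atom environment:
  3 × C (aromatic): 1 H each → 3
  1 × C (aromatic): no H
  1 × C: no H
  1 × N (aromatic): 1 H
  1 × O: 1 H
  1 × O: no H
  Total hydrogens = 5.
Molecular formula: C5H5NO2

C5H5NO2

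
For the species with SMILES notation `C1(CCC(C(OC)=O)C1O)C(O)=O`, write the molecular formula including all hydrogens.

C8H12O5

Heavy atoms from the SMILES: 8 C, 5 O.
Implicit hydrogens by atom environment:
  3 × C: 1 H each → 3
  3 × O: no H
  2 × C: 2 H each → 4
  2 × C: no H
  2 × O: 1 H each → 2
  1 × C: 3 H
  Total hydrogens = 12.
Molecular formula: C8H12O5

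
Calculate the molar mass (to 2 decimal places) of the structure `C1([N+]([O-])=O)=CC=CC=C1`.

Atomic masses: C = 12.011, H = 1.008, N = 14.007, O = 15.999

123.11

Molecular formula: C6H5NO2.
M = 6×12.011 + 5×1.008 + 1×14.007 + 2×15.999 = 123.11 g/mol.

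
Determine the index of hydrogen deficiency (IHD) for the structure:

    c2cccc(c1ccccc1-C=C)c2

Molecular formula from the SMILES: C14H12.
DoU = (2C + 2 + N − H − X)/2 = (2·14 + 2 + 0 − 12 − 0)/2 = 18/2 = 9.
(Structurally: 2 ring(s) + 7 π bond(s) = 9.)

9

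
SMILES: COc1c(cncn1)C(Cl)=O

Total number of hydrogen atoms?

Hydrogens are implicit in SMILES; fill each atom to its normal valence:
  2 × C (aromatic): 1 H each → 2
  2 × C (aromatic): no H
  2 × N (aromatic): no H
  2 × O: no H
  1 × C: 3 H
  1 × C: no H
  1 × Cl: no H
  Total hydrogens = 5.

5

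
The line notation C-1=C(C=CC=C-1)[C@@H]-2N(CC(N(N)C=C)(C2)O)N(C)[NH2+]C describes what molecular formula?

C14H24N5O+

Heavy atoms from the SMILES: 14 C, 5 N, 1 O.
Implicit hydrogens by atom environment:
  5 × C (aromatic): 1 H each → 5
  3 × C: 2 H each → 6
  3 × N: no H
  2 × C: 3 H each → 6
  2 × C: 1 H each → 2
  1 × C: no H
  1 × C (aromatic): no H
  1 × N (charge +1): 2 H
  1 × N: 2 H
  1 × O: 1 H
  Total hydrogens = 24.
Net charge +1.
Molecular formula: C14H24N5O+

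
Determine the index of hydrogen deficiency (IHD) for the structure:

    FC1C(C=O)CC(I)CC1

Molecular formula from the SMILES: C7H10FIO.
DoU = (2C + 2 + N − H − X)/2 = (2·7 + 2 + 0 − 10 − 2)/2 = 4/2 = 2.
(Structurally: 1 ring(s) + 1 π bond(s) = 2.)

2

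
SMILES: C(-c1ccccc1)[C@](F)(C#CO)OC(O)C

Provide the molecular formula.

C12H13FO3

Heavy atoms from the SMILES: 12 C, 1 F, 3 O.
Implicit hydrogens by atom environment:
  5 × C (aromatic): 1 H each → 5
  3 × C: no H
  2 × O: 1 H each → 2
  1 × C: 3 H
  1 × C: 2 H
  1 × C: 1 H
  1 × C (aromatic): no H
  1 × F: no H
  1 × O: no H
  Total hydrogens = 13.
Molecular formula: C12H13FO3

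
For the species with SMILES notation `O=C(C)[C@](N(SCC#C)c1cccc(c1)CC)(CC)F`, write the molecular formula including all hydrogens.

Heavy atoms from the SMILES: 16 C, 1 F, 1 N, 1 O, 1 S.
Implicit hydrogens by atom environment:
  4 × C (aromatic): 1 H each → 4
  3 × C: 3 H each → 9
  3 × C: 2 H each → 6
  3 × C: no H
  2 × C (aromatic): no H
  1 × C: 1 H
  1 × F: no H
  1 × N: no H
  1 × O: no H
  1 × S: no H
  Total hydrogens = 20.
Molecular formula: C16H20FNOS

C16H20FNOS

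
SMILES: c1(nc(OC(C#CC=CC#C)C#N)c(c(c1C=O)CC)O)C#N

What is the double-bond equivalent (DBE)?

Molecular formula from the SMILES: C17H11N3O3.
DoU = (2C + 2 + N − H − X)/2 = (2·17 + 2 + 3 − 11 − 0)/2 = 28/2 = 14.
(Structurally: 1 ring(s) + 13 π bond(s) = 14.)

14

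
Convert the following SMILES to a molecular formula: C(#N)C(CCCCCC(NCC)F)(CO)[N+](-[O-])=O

Heavy atoms from the SMILES: 11 C, 1 F, 3 N, 3 O.
Implicit hydrogens by atom environment:
  7 × C: 2 H each → 14
  2 × C: no H
  1 × C: 3 H
  1 × C: 1 H
  1 × F: no H
  1 × N: 1 H
  1 × N: no H
  1 × N (charge +1): no H
  1 × O: 1 H
  1 × O: no H
  1 × O (charge -1): no H
  Total hydrogens = 20.
Molecular formula: C11H20FN3O3

C11H20FN3O3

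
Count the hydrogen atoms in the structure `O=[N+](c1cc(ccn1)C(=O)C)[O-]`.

Hydrogens are implicit in SMILES; fill each atom to its normal valence:
  3 × C (aromatic): 1 H each → 3
  2 × C (aromatic): no H
  2 × O: no H
  1 × C: 3 H
  1 × C: no H
  1 × N (aromatic): no H
  1 × N (charge +1): no H
  1 × O (charge -1): no H
  Total hydrogens = 6.

6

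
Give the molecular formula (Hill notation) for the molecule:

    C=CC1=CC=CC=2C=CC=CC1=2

Heavy atoms from the SMILES: 12 C.
Implicit hydrogens by atom environment:
  7 × C (aromatic): 1 H each → 7
  3 × C (aromatic): no H
  1 × C: 2 H
  1 × C: 1 H
  Total hydrogens = 10.
Molecular formula: C12H10

C12H10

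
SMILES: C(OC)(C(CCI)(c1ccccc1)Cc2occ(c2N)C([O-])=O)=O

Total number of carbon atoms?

17

The symbol for carbon appears 17 times in the SMILES. Lowercase c denotes aromatic carbon and counts toward C.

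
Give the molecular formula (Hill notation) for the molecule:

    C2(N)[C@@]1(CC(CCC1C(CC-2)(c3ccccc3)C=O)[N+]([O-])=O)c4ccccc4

Heavy atoms from the SMILES: 23 C, 2 N, 3 O.
Implicit hydrogens by atom environment:
  10 × C (aromatic): 1 H each → 10
  5 × C: 2 H each → 10
  4 × C: 1 H each → 4
  2 × C: no H
  2 × C (aromatic): no H
  2 × O: no H
  1 × N: 2 H
  1 × N (charge +1): no H
  1 × O (charge -1): no H
  Total hydrogens = 26.
Molecular formula: C23H26N2O3

C23H26N2O3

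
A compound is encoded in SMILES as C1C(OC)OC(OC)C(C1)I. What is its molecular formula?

Heavy atoms from the SMILES: 7 C, 1 I, 3 O.
Implicit hydrogens by atom environment:
  3 × C: 1 H each → 3
  3 × O: no H
  2 × C: 3 H each → 6
  2 × C: 2 H each → 4
  1 × I: no H
  Total hydrogens = 13.
Molecular formula: C7H13IO3

C7H13IO3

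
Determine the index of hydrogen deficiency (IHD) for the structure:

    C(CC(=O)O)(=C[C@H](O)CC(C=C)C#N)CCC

5

Molecular formula from the SMILES: C13H19NO3.
DoU = (2C + 2 + N − H − X)/2 = (2·13 + 2 + 1 − 19 − 0)/2 = 10/2 = 5.
(Structurally: 0 ring(s) + 5 π bond(s) = 5.)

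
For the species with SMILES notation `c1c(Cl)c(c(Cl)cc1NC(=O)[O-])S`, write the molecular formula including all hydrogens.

Heavy atoms from the SMILES: 7 C, 2 Cl, 1 N, 2 O, 1 S.
Implicit hydrogens by atom environment:
  4 × C (aromatic): no H
  2 × C (aromatic): 1 H each → 2
  2 × Cl: no H
  1 × C: no H
  1 × N: 1 H
  1 × O: no H
  1 × O (charge -1): no H
  1 × S: 1 H
  Total hydrogens = 4.
Net charge -1.
Molecular formula: C7H4Cl2NO2S-

C7H4Cl2NO2S-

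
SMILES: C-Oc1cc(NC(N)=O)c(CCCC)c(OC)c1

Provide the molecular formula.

Heavy atoms from the SMILES: 13 C, 2 N, 3 O.
Implicit hydrogens by atom environment:
  4 × C (aromatic): no H
  3 × C: 3 H each → 9
  3 × C: 2 H each → 6
  3 × O: no H
  2 × C (aromatic): 1 H each → 2
  1 × C: no H
  1 × N: 2 H
  1 × N: 1 H
  Total hydrogens = 20.
Molecular formula: C13H20N2O3

C13H20N2O3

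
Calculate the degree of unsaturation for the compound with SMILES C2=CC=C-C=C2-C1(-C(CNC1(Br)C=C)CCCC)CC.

Molecular formula from the SMILES: C18H26BrN.
DoU = (2C + 2 + N − H − X)/2 = (2·18 + 2 + 1 − 26 − 1)/2 = 12/2 = 6.
(Structurally: 2 ring(s) + 4 π bond(s) = 6.)

6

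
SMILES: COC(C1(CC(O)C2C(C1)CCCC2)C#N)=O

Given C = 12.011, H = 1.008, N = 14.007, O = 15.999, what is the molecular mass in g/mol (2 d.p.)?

Molecular formula: C13H19NO3.
M = 13×12.011 + 19×1.008 + 1×14.007 + 3×15.999 = 237.30 g/mol.

237.30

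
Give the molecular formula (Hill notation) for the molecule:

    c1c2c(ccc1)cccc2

C10H8

Heavy atoms from the SMILES: 10 C.
Implicit hydrogens by atom environment:
  8 × C (aromatic): 1 H each → 8
  2 × C (aromatic): no H
  Total hydrogens = 8.
Molecular formula: C10H8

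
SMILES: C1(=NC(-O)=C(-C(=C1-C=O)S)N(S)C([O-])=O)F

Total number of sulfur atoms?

2

The symbol for sulfur appears 2 times in the SMILES.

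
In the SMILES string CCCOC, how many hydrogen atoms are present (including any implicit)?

10

Hydrogens are implicit in SMILES; fill each atom to its normal valence:
  2 × C: 3 H each → 6
  2 × C: 2 H each → 4
  1 × O: no H
  Total hydrogens = 10.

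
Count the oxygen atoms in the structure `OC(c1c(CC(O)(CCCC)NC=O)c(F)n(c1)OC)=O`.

5

The symbol for oxygen appears 5 times in the SMILES.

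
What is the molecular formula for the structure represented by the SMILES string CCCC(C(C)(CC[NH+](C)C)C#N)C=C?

C13H25N2+

Heavy atoms from the SMILES: 13 C, 2 N.
Implicit hydrogens by atom environment:
  5 × C: 2 H each → 10
  4 × C: 3 H each → 12
  2 × C: 1 H each → 2
  2 × C: no H
  1 × N (charge +1): 1 H
  1 × N: no H
  Total hydrogens = 25.
Net charge +1.
Molecular formula: C13H25N2+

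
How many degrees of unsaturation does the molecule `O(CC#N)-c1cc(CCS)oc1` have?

5

Molecular formula from the SMILES: C8H9NO2S.
DoU = (2C + 2 + N − H − X)/2 = (2·8 + 2 + 1 − 9 − 0)/2 = 10/2 = 5.
(Structurally: 1 ring(s) + 4 π bond(s) = 5.)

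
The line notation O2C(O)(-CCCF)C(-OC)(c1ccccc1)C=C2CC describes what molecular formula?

Heavy atoms from the SMILES: 16 C, 1 F, 3 O.
Implicit hydrogens by atom environment:
  5 × C (aromatic): 1 H each → 5
  4 × C: 2 H each → 8
  3 × C: no H
  2 × C: 3 H each → 6
  2 × O: no H
  1 × C: 1 H
  1 × C (aromatic): no H
  1 × F: no H
  1 × O: 1 H
  Total hydrogens = 21.
Molecular formula: C16H21FO3

C16H21FO3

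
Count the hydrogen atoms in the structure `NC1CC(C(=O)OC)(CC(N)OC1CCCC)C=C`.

26

Hydrogens are implicit in SMILES; fill each atom to its normal valence:
  6 × C: 2 H each → 12
  4 × C: 1 H each → 4
  3 × O: no H
  2 × C: 3 H each → 6
  2 × C: no H
  2 × N: 2 H each → 4
  Total hydrogens = 26.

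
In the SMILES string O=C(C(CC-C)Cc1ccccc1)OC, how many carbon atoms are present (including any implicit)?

13

The symbol for carbon appears 13 times in the SMILES. Lowercase c denotes aromatic carbon and counts toward C.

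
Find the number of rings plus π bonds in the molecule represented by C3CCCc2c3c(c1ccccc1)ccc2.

9

Molecular formula from the SMILES: C16H16.
DoU = (2C + 2 + N − H − X)/2 = (2·16 + 2 + 0 − 16 − 0)/2 = 18/2 = 9.
(Structurally: 3 ring(s) + 6 π bond(s) = 9.)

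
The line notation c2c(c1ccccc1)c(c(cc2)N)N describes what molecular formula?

Heavy atoms from the SMILES: 12 C, 2 N.
Implicit hydrogens by atom environment:
  8 × C (aromatic): 1 H each → 8
  4 × C (aromatic): no H
  2 × N: 2 H each → 4
  Total hydrogens = 12.
Molecular formula: C12H12N2

C12H12N2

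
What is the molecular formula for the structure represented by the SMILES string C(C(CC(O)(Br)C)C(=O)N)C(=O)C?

C8H14BrNO3

Heavy atoms from the SMILES: 1 Br, 8 C, 1 N, 3 O.
Implicit hydrogens by atom environment:
  3 × C: no H
  2 × C: 3 H each → 6
  2 × C: 2 H each → 4
  2 × O: no H
  1 × Br: no H
  1 × C: 1 H
  1 × N: 2 H
  1 × O: 1 H
  Total hydrogens = 14.
Molecular formula: C8H14BrNO3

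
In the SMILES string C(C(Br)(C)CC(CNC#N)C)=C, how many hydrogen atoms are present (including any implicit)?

Hydrogens are implicit in SMILES; fill each atom to its normal valence:
  3 × C: 2 H each → 6
  2 × C: 3 H each → 6
  2 × C: 1 H each → 2
  2 × C: no H
  1 × Br: no H
  1 × N: 1 H
  1 × N: no H
  Total hydrogens = 15.

15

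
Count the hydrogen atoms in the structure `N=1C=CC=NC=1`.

4

Hydrogens are implicit in SMILES; fill each atom to its normal valence:
  4 × C (aromatic): 1 H each → 4
  2 × N (aromatic): no H
  Total hydrogens = 4.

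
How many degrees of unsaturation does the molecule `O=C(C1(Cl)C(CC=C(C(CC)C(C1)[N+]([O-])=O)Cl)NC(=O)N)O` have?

5

Molecular formula from the SMILES: C12H17Cl2N3O5.
DoU = (2C + 2 + N − H − X)/2 = (2·12 + 2 + 3 − 17 − 2)/2 = 10/2 = 5.
(Structurally: 1 ring(s) + 4 π bond(s) = 5.)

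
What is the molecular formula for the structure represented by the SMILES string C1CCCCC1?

C6H12

Heavy atoms from the SMILES: 6 C.
Implicit hydrogens by atom environment:
  6 × C: 2 H each → 12
  Total hydrogens = 12.
Molecular formula: C6H12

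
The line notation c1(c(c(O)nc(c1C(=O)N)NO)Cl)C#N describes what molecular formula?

C7H5ClN4O3

Heavy atoms from the SMILES: 7 C, 1 Cl, 4 N, 3 O.
Implicit hydrogens by atom environment:
  5 × C (aromatic): no H
  2 × C: no H
  2 × O: 1 H each → 2
  1 × Cl: no H
  1 × N: 2 H
  1 × N: 1 H
  1 × N (aromatic): no H
  1 × N: no H
  1 × O: no H
  Total hydrogens = 5.
Molecular formula: C7H5ClN4O3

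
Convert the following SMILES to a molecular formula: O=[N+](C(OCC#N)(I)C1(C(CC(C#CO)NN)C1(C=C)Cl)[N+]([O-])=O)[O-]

Heavy atoms from the SMILES: 12 C, 1 Cl, 1 I, 5 N, 6 O.
Implicit hydrogens by atom environment:
  6 × C: no H
  3 × C: 2 H each → 6
  3 × C: 1 H each → 3
  3 × O: no H
  2 × N (charge +1): no H
  2 × O (charge -1): no H
  1 × Cl: no H
  1 × I: no H
  1 × N: 2 H
  1 × N: 1 H
  1 × N: no H
  1 × O: 1 H
  Total hydrogens = 13.
Molecular formula: C12H13ClIN5O6

C12H13ClIN5O6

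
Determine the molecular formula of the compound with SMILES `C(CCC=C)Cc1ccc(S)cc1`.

Heavy atoms from the SMILES: 12 C, 1 S.
Implicit hydrogens by atom environment:
  5 × C: 2 H each → 10
  4 × C (aromatic): 1 H each → 4
  2 × C (aromatic): no H
  1 × C: 1 H
  1 × S: 1 H
  Total hydrogens = 16.
Molecular formula: C12H16S

C12H16S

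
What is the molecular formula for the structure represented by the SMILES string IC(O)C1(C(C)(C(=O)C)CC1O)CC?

Heavy atoms from the SMILES: 10 C, 1 I, 3 O.
Implicit hydrogens by atom environment:
  3 × C: 3 H each → 9
  3 × C: no H
  2 × C: 2 H each → 4
  2 × C: 1 H each → 2
  2 × O: 1 H each → 2
  1 × I: no H
  1 × O: no H
  Total hydrogens = 17.
Molecular formula: C10H17IO3

C10H17IO3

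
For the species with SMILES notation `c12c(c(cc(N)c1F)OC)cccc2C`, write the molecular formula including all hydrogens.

Heavy atoms from the SMILES: 12 C, 1 F, 1 N, 1 O.
Implicit hydrogens by atom environment:
  6 × C (aromatic): no H
  4 × C (aromatic): 1 H each → 4
  2 × C: 3 H each → 6
  1 × F: no H
  1 × N: 2 H
  1 × O: no H
  Total hydrogens = 12.
Molecular formula: C12H12FNO

C12H12FNO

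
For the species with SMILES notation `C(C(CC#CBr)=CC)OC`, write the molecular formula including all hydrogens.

C8H11BrO

Heavy atoms from the SMILES: 1 Br, 8 C, 1 O.
Implicit hydrogens by atom environment:
  3 × C: no H
  2 × C: 3 H each → 6
  2 × C: 2 H each → 4
  1 × Br: no H
  1 × C: 1 H
  1 × O: no H
  Total hydrogens = 11.
Molecular formula: C8H11BrO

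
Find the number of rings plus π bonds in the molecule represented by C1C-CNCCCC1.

1

Molecular formula from the SMILES: C7H15N.
DoU = (2C + 2 + N − H − X)/2 = (2·7 + 2 + 1 − 15 − 0)/2 = 2/2 = 1.
(Structurally: 1 ring(s) + 0 π bond(s) = 1.)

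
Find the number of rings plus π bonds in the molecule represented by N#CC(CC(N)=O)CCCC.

3

Molecular formula from the SMILES: C8H14N2O.
DoU = (2C + 2 + N − H − X)/2 = (2·8 + 2 + 2 − 14 − 0)/2 = 6/2 = 3.
(Structurally: 0 ring(s) + 3 π bond(s) = 3.)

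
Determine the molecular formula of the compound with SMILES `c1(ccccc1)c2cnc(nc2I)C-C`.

Heavy atoms from the SMILES: 12 C, 1 I, 2 N.
Implicit hydrogens by atom environment:
  6 × C (aromatic): 1 H each → 6
  4 × C (aromatic): no H
  2 × N (aromatic): no H
  1 × C: 3 H
  1 × C: 2 H
  1 × I: no H
  Total hydrogens = 11.
Molecular formula: C12H11IN2

C12H11IN2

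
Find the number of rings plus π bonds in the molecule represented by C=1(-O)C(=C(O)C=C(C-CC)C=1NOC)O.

Molecular formula from the SMILES: C10H15NO4.
DoU = (2C + 2 + N − H − X)/2 = (2·10 + 2 + 1 − 15 − 0)/2 = 8/2 = 4.
(Structurally: 1 ring(s) + 3 π bond(s) = 4.)

4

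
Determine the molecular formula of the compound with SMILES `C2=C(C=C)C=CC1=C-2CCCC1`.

Heavy atoms from the SMILES: 12 C.
Implicit hydrogens by atom environment:
  5 × C: 2 H each → 10
  3 × C (aromatic): 1 H each → 3
  3 × C (aromatic): no H
  1 × C: 1 H
  Total hydrogens = 14.
Molecular formula: C12H14

C12H14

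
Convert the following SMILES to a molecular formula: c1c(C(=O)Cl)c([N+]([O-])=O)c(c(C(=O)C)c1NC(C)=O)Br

C11H8BrClN2O5

Heavy atoms from the SMILES: 1 Br, 11 C, 1 Cl, 2 N, 5 O.
Implicit hydrogens by atom environment:
  5 × C (aromatic): no H
  4 × O: no H
  3 × C: no H
  2 × C: 3 H each → 6
  1 × Br: no H
  1 × C (aromatic): 1 H
  1 × Cl: no H
  1 × N: 1 H
  1 × N (charge +1): no H
  1 × O (charge -1): no H
  Total hydrogens = 8.
Molecular formula: C11H8BrClN2O5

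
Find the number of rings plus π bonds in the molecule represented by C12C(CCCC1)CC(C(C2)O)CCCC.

Molecular formula from the SMILES: C14H26O.
DoU = (2C + 2 + N − H − X)/2 = (2·14 + 2 + 0 − 26 − 0)/2 = 4/2 = 2.
(Structurally: 2 ring(s) + 0 π bond(s) = 2.)

2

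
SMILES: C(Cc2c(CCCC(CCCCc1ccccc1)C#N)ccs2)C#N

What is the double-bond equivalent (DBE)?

Molecular formula from the SMILES: C22H26N2S.
DoU = (2C + 2 + N − H − X)/2 = (2·22 + 2 + 2 − 26 − 0)/2 = 22/2 = 11.
(Structurally: 2 ring(s) + 9 π bond(s) = 11.)

11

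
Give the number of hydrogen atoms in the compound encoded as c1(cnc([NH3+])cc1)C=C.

Hydrogens are implicit in SMILES; fill each atom to its normal valence:
  3 × C (aromatic): 1 H each → 3
  2 × C (aromatic): no H
  1 × C: 2 H
  1 × C: 1 H
  1 × N (charge +1): 3 H
  1 × N (aromatic): no H
  Total hydrogens = 9.

9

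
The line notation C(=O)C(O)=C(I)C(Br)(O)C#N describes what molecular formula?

Heavy atoms from the SMILES: 1 Br, 5 C, 1 I, 1 N, 3 O.
Implicit hydrogens by atom environment:
  4 × C: no H
  2 × O: 1 H each → 2
  1 × Br: no H
  1 × C: 1 H
  1 × I: no H
  1 × N: no H
  1 × O: no H
  Total hydrogens = 3.
Molecular formula: C5H3BrINO3

C5H3BrINO3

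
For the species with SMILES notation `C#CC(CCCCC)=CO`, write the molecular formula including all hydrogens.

Heavy atoms from the SMILES: 9 C, 1 O.
Implicit hydrogens by atom environment:
  4 × C: 2 H each → 8
  2 × C: 1 H each → 2
  2 × C: no H
  1 × C: 3 H
  1 × O: 1 H
  Total hydrogens = 14.
Molecular formula: C9H14O

C9H14O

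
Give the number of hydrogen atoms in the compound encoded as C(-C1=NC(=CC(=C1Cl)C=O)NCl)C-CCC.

14

Hydrogens are implicit in SMILES; fill each atom to its normal valence:
  4 × C: 2 H each → 8
  4 × C (aromatic): no H
  2 × Cl: no H
  1 × C: 3 H
  1 × C (aromatic): 1 H
  1 × C: 1 H
  1 × N: 1 H
  1 × N (aromatic): no H
  1 × O: no H
  Total hydrogens = 14.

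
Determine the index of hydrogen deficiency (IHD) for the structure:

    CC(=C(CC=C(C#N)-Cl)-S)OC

4

Molecular formula from the SMILES: C8H10ClNOS.
DoU = (2C + 2 + N − H − X)/2 = (2·8 + 2 + 1 − 10 − 1)/2 = 8/2 = 4.
(Structurally: 0 ring(s) + 4 π bond(s) = 4.)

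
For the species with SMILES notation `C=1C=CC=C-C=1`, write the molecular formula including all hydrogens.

Heavy atoms from the SMILES: 6 C.
Implicit hydrogens by atom environment:
  6 × C (aromatic): 1 H each → 6
  Total hydrogens = 6.
Molecular formula: C6H6

C6H6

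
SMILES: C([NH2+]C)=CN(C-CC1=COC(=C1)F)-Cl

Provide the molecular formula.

C9H13ClFN2O+

Heavy atoms from the SMILES: 9 C, 1 Cl, 1 F, 2 N, 1 O.
Implicit hydrogens by atom environment:
  2 × C: 2 H each → 4
  2 × C (aromatic): 1 H each → 2
  2 × C: 1 H each → 2
  2 × C (aromatic): no H
  1 × C: 3 H
  1 × Cl: no H
  1 × F: no H
  1 × N (charge +1): 2 H
  1 × N: no H
  1 × O (aromatic): no H
  Total hydrogens = 13.
Net charge +1.
Molecular formula: C9H13ClFN2O+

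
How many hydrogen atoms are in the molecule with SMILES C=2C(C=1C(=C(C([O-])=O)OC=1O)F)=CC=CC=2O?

Hydrogens are implicit in SMILES; fill each atom to its normal valence:
  6 × C (aromatic): no H
  4 × C (aromatic): 1 H each → 4
  2 × O: 1 H each → 2
  1 × C: no H
  1 × F: no H
  1 × O (aromatic): no H
  1 × O: no H
  1 × O (charge -1): no H
  Total hydrogens = 6.

6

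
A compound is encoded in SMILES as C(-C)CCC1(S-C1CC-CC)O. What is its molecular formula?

C10H20OS

Heavy atoms from the SMILES: 10 C, 1 O, 1 S.
Implicit hydrogens by atom environment:
  6 × C: 2 H each → 12
  2 × C: 3 H each → 6
  1 × C: 1 H
  1 × C: no H
  1 × O: 1 H
  1 × S: no H
  Total hydrogens = 20.
Molecular formula: C10H20OS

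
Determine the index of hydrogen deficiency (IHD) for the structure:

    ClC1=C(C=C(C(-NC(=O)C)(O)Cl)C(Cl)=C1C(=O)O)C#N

8

Molecular formula from the SMILES: C11H7Cl3N2O4.
DoU = (2C + 2 + N − H − X)/2 = (2·11 + 2 + 2 − 7 − 3)/2 = 16/2 = 8.
(Structurally: 1 ring(s) + 7 π bond(s) = 8.)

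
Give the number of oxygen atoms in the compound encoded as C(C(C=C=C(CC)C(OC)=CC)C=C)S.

1

The symbol for oxygen appears 1 time in the SMILES.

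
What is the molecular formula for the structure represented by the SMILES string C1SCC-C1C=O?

C5H8OS

Heavy atoms from the SMILES: 5 C, 1 O, 1 S.
Implicit hydrogens by atom environment:
  3 × C: 2 H each → 6
  2 × C: 1 H each → 2
  1 × O: no H
  1 × S: no H
  Total hydrogens = 8.
Molecular formula: C5H8OS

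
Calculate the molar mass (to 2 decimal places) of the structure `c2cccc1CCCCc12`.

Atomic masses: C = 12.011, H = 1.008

132.21

Molecular formula: C10H12.
M = 10×12.011 + 12×1.008 = 132.21 g/mol.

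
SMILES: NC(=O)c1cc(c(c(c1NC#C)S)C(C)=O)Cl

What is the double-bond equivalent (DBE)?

8

Molecular formula from the SMILES: C11H9ClN2O2S.
DoU = (2C + 2 + N − H − X)/2 = (2·11 + 2 + 2 − 9 − 1)/2 = 16/2 = 8.
(Structurally: 1 ring(s) + 7 π bond(s) = 8.)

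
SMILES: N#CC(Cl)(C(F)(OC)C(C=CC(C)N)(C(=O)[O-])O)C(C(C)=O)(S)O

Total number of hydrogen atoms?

Hydrogens are implicit in SMILES; fill each atom to its normal valence:
  7 × C: no H
  3 × C: 3 H each → 9
  3 × C: 1 H each → 3
  3 × O: no H
  2 × O: 1 H each → 2
  1 × Cl: no H
  1 × F: no H
  1 × N: 2 H
  1 × N: no H
  1 × O (charge -1): no H
  1 × S: 1 H
  Total hydrogens = 17.

17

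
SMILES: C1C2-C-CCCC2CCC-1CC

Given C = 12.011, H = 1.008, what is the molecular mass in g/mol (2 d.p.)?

166.31

Molecular formula: C12H22.
M = 12×12.011 + 22×1.008 = 166.31 g/mol.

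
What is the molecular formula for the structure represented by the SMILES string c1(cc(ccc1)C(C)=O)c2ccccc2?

Heavy atoms from the SMILES: 14 C, 1 O.
Implicit hydrogens by atom environment:
  9 × C (aromatic): 1 H each → 9
  3 × C (aromatic): no H
  1 × C: 3 H
  1 × C: no H
  1 × O: no H
  Total hydrogens = 12.
Molecular formula: C14H12O

C14H12O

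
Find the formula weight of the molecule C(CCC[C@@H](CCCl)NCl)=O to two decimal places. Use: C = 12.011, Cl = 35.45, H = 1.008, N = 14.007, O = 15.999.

198.09

Molecular formula: C7H13Cl2NO.
M = 7×12.011 + 2×35.45 + 13×1.008 + 1×14.007 + 1×15.999 = 198.09 g/mol.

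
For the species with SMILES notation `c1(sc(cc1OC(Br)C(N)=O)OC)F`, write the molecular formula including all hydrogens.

C7H7BrFNO3S

Heavy atoms from the SMILES: 1 Br, 7 C, 1 F, 1 N, 3 O, 1 S.
Implicit hydrogens by atom environment:
  3 × C (aromatic): no H
  3 × O: no H
  1 × Br: no H
  1 × C: 3 H
  1 × C (aromatic): 1 H
  1 × C: 1 H
  1 × C: no H
  1 × F: no H
  1 × N: 2 H
  1 × S (aromatic): no H
  Total hydrogens = 7.
Molecular formula: C7H7BrFNO3S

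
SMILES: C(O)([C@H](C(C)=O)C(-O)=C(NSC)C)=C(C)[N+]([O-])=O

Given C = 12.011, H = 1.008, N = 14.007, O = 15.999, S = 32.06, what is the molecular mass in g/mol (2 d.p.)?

276.31

Molecular formula: C10H16N2O5S.
M = 10×12.011 + 16×1.008 + 2×14.007 + 5×15.999 + 1×32.06 = 276.31 g/mol.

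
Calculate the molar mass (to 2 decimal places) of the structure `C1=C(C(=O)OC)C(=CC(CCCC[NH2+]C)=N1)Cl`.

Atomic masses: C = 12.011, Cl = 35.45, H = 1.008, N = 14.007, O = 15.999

Molecular formula: C12H18ClN2O2+.
M = 12×12.011 + 1×35.45 + 18×1.008 + 2×14.007 + 2×15.999 = 257.74 g/mol.

257.74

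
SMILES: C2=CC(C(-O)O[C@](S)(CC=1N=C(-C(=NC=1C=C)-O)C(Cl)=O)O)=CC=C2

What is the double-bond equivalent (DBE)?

10

Molecular formula from the SMILES: C16H15ClN2O5S.
DoU = (2C + 2 + N − H − X)/2 = (2·16 + 2 + 2 − 15 − 1)/2 = 20/2 = 10.
(Structurally: 2 ring(s) + 8 π bond(s) = 10.)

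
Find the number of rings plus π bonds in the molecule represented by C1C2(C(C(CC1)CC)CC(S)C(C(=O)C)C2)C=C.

4

Molecular formula from the SMILES: C16H26OS.
DoU = (2C + 2 + N − H − X)/2 = (2·16 + 2 + 0 − 26 − 0)/2 = 8/2 = 4.
(Structurally: 2 ring(s) + 2 π bond(s) = 4.)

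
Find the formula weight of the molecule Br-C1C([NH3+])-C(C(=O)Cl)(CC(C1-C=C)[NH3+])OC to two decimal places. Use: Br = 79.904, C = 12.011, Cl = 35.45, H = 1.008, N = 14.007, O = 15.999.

313.62

Molecular formula: [C10H18BrClN2O2]2+.
M = 1×79.904 + 10×12.011 + 1×35.45 + 18×1.008 + 2×14.007 + 2×15.999 = 313.62 g/mol.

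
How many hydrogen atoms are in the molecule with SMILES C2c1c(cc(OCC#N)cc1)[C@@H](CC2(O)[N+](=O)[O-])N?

13

Hydrogens are implicit in SMILES; fill each atom to its normal valence:
  3 × C: 2 H each → 6
  3 × C (aromatic): 1 H each → 3
  3 × C (aromatic): no H
  2 × C: no H
  2 × O: no H
  1 × C: 1 H
  1 × N: 2 H
  1 × N: no H
  1 × N (charge +1): no H
  1 × O: 1 H
  1 × O (charge -1): no H
  Total hydrogens = 13.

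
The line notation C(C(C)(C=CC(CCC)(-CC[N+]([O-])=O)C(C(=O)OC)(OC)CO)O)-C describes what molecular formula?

C17H31NO7

Heavy atoms from the SMILES: 17 C, 1 N, 7 O.
Implicit hydrogens by atom environment:
  6 × C: 2 H each → 12
  5 × C: 3 H each → 15
  4 × C: no H
  4 × O: no H
  2 × C: 1 H each → 2
  2 × O: 1 H each → 2
  1 × N (charge +1): no H
  1 × O (charge -1): no H
  Total hydrogens = 31.
Molecular formula: C17H31NO7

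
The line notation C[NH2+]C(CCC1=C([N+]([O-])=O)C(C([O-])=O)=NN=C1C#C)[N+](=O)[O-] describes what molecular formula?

Heavy atoms from the SMILES: 11 C, 5 N, 6 O.
Implicit hydrogens by atom environment:
  4 × C (aromatic): no H
  3 × O: no H
  3 × O (charge -1): no H
  2 × C: 2 H each → 4
  2 × C: 1 H each → 2
  2 × C: no H
  2 × N (aromatic): no H
  2 × N (charge +1): no H
  1 × C: 3 H
  1 × N (charge +1): 2 H
  Total hydrogens = 11.
Molecular formula: C11H11N5O6

C11H11N5O6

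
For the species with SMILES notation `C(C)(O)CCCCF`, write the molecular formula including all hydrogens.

Heavy atoms from the SMILES: 6 C, 1 F, 1 O.
Implicit hydrogens by atom environment:
  4 × C: 2 H each → 8
  1 × C: 3 H
  1 × C: 1 H
  1 × F: no H
  1 × O: 1 H
  Total hydrogens = 13.
Molecular formula: C6H13FO

C6H13FO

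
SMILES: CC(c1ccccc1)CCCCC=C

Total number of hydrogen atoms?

Hydrogens are implicit in SMILES; fill each atom to its normal valence:
  5 × C: 2 H each → 10
  5 × C (aromatic): 1 H each → 5
  2 × C: 1 H each → 2
  1 × C: 3 H
  1 × C (aromatic): no H
  Total hydrogens = 20.

20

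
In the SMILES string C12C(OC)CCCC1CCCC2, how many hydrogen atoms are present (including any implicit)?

Hydrogens are implicit in SMILES; fill each atom to its normal valence:
  7 × C: 2 H each → 14
  3 × C: 1 H each → 3
  1 × C: 3 H
  1 × O: no H
  Total hydrogens = 20.

20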